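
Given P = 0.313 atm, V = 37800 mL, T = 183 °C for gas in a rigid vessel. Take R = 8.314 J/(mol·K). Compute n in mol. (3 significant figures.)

From the ideal-gas law: n = PV/(RT).
P = 0.313 atm = 31715 Pa; V = 37800 mL = 0.03780 m³; T = 183 °C = 456.1 K; R = 8.314 J/(mol·K).
n = 0.3161 mol

0.316 mol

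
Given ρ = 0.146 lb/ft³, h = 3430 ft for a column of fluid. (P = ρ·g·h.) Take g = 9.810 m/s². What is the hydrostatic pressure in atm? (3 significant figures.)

0.237 atm

Directly: P = ρgh.
ρ = 0.146 lb/ft³ = 2.339 kg/m³; h = 3430 ft = 1045 m; g = 9.810 m/s².
P = 23986 Pa
23986 Pa × (1 atm / 1.013×10^5 Pa) = 0.2367 atm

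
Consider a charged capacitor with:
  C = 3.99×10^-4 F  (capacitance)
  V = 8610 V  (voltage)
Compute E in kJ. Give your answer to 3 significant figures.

14.8 kJ

E is given directly by: E = ½CV².
C = 3.99×10^-4 F; V = 8610 V.
E = 14789 J  (the unit combination reduces to kg·m²/s² = J)
14789 J × (1 kJ / 1000 J) = 14.79 kJ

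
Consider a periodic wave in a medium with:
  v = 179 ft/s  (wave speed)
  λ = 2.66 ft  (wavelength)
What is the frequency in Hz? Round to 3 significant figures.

Rearranging v = f·λ for f: f = v/λ.
v = 179 ft/s = 54.56 m/s; λ = 2.66 ft = 0.8108 m.
f = 67.29 Hz

67.3 Hz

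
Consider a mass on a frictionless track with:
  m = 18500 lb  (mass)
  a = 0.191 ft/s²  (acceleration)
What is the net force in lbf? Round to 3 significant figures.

110 lbf

Directly: F = m·a.
m = 18500 lb = 8391 kg; a = 0.191 ft/s² = 0.05822 m/s².
F = 488.5 N
488.5 N × (1 lbf / 4.448 N) = 109.8 lbf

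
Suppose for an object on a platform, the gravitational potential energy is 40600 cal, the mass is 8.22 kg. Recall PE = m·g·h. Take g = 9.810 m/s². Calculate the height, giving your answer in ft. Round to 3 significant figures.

Rearranging: h = PE/(m·g).
PE = 40600 cal = 1.699×10^5 J; m = 8.22 kg; g = 9.810 m/s².
h = 2107 m
2107 m × (1 ft / 0.3048 m) = 6911 ft

6910 ft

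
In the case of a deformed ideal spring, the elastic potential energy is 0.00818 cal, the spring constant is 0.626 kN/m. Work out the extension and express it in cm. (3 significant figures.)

Solving U = ½k·x² for x: x = √(2U/k).
U = 0.00818 cal = 0.03423 J; k = 0.626 kN/m = 626.0 N/m.
x = 0.01046 m
0.01046 m × (1 cm / 0.01000 m) = 1.046 cm

1.05 cm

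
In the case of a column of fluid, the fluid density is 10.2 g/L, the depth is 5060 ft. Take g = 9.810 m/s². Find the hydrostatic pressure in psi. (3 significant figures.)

22.4 psi

Directly: P = ρgh.
ρ = 10.2 g/L = 10.20 kg/m³; h = 5060 ft = 1542 m; g = 9.810 m/s².
P = 1.543×10^5 Pa
1.543×10^5 Pa × (1 psi / 6895 Pa) = 22.38 psi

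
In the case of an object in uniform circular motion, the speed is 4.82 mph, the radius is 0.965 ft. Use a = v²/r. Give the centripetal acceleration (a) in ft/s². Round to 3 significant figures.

51.8 ft/s²

a is given directly by: a = v²/r.
v = 4.82 mph = 2.155 m/s; r = 0.965 ft = 0.2941 m.
a = 15.78 m/s²
15.78 m/s² × (1 ft/s² / 0.3048 m/s²) = 51.79 ft/s²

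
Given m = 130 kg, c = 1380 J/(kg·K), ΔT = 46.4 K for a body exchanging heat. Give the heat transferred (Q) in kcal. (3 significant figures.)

1990 kcal

Q is given directly by: Q = mcΔT.
m = 130 kg; c = 1380 J/(kg·K); ΔT = 46.4 K.
Q = 8.324×10^6 J
8.324×10^6 J × (1 kcal / 4184 J) = 1990 kcal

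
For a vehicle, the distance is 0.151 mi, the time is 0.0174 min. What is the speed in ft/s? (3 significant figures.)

Directly: v = d/t.
d = 0.151 mi = 243.0 m; t = 0.0174 min = 1.044 s.
v = 232.8 m/s
232.8 m/s × (1 ft/s / 0.3048 m/s) = 763.7 ft/s

764 ft/s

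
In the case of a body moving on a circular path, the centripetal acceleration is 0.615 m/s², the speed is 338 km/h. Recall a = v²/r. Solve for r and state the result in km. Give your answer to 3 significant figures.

14.3 km

Rearranging a = v²/r for r: r = v²/a.
a = 0.615 m/s²; v = 338 km/h = 93.89 m/s.
r = 14334 m
14334 m × (1 km / 1000 m) = 14.33 km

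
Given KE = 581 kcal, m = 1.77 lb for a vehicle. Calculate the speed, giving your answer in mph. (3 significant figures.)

5500 mph

Rearranging: v = √(2·KE/m).
KE = 581 kcal = 2.431×10^6 J; m = 1.77 lb = 0.8029 kg.
v = 2461 m/s
2461 m/s × (1 mph / 0.4470 m/s) = 5505 mph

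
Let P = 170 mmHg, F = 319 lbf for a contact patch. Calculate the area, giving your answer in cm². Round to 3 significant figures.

626 cm²

Rearranging: A = F/P.
P = 170 mmHg = 22665 Pa; F = 319 lbf = 1419 N.
A = 0.06261 m²
0.06261 m² × (1 cm² / 1.000×10^-4 m²) = 626.1 cm²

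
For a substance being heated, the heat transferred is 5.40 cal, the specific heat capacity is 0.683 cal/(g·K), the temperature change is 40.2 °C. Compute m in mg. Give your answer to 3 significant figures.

197 mg

Rearranging: m = Q/(c·ΔT).
Q = 5.40 cal = 22.59 J; c = 0.683 cal/(g·K) = 2858 J/(kg·K); ΔT = 40.2 °C = 40.20 K.
m = 1.967×10^-4 kg
1.967×10^-4 kg × (1 mg / 1.000×10^-6 kg) = 196.7 mg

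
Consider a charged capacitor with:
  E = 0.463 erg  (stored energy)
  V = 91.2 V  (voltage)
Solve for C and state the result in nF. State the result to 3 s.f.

Solving E = ½C·V² for C: C = 2E/V².
E = 0.463 erg = 4.630×10^-8 J; V = 91.2 V.
C = 1.113×10^-11 F
1.113×10^-11 F × (1 nF / 1.000×10^-9 F) = 0.01113 nF

0.0111 nF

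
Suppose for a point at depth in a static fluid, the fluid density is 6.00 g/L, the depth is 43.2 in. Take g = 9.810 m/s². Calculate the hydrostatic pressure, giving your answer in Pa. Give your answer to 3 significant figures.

64.6 Pa

Directly: P = ρgh.
ρ = 6.00 g/L = 6.000 kg/m³; h = 43.2 in = 1.097 m; g = 9.810 m/s².
P = 64.59 Pa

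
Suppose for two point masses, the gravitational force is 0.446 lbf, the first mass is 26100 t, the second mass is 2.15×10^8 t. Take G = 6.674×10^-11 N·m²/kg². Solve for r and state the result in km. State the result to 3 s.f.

From Newton's law of gravitation: r = √(G·m₁m₂/F).
F = 0.446 lbf = 1.984 N; m₁ = 26100 t = 2.610×10^7 kg; m₂ = 2.15×10^8 t = 2.150×10^11 kg; G = 6.674×10^-11 N·m²/kg².
r = 13740 m
13740 m × (1 km / 1000 m) = 13.74 km

13.7 km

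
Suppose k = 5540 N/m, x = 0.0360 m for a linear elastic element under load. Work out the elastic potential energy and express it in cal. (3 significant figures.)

U is given directly by: U = ½kx².
k = 5540 N/m; x = 0.0360 m.
U = 3.590 J
3.590 J × (1 cal / 4.184 J) = 0.8580 cal

0.858 cal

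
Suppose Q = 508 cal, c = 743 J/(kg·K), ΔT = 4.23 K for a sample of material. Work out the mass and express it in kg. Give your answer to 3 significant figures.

Rearranging Q = m·c·ΔT for m: m = Q/(c·ΔT).
Q = 508 cal = 2125 J; c = 743 J/(kg·K); ΔT = 4.23 K.
m = 0.6763 kg

0.676 kg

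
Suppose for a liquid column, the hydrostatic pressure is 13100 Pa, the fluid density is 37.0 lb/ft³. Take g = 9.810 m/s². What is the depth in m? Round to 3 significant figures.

Rearranging P = ρ·g·h for h: h = P/(ρ·g).
P = 13100 Pa; ρ = 37.0 lb/ft³ = 592.7 kg/m³; g = 9.810 m/s².
h = 2.253 m

2.25 m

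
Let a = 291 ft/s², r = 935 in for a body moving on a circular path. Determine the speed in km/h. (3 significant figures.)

165 km/h

Solving a = v²/r for v: v = √(a·r).
a = 291 ft/s² = 88.70 m/s²; r = 935 in = 23.75 m.
v = 45.90 m/s
45.90 m/s × (1 km/h / 0.2778 m/s) = 165.2 km/h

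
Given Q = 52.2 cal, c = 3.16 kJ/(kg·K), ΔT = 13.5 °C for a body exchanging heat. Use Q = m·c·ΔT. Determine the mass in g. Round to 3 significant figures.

Rearranging Q = m·c·ΔT for m: m = Q/(c·ΔT).
Q = 52.2 cal = 218.4 J; c = 3.16 kJ/(kg·K) = 3160 J/(kg·K); ΔT = 13.5 °C = 13.50 K.
m = 0.005120 kg
0.005120 kg × (1 g / 0.001000 kg) = 5.120 g

5.12 g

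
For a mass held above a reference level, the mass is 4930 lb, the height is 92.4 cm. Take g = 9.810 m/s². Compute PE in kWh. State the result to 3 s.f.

Directly: PE = mgh.
m = 4930 lb = 2236 kg; h = 92.4 cm = 0.9240 m; g = 9.810 m/s².
PE = 20270 J  (the unit combination reduces to kg·m²/s² = J)
20270 J × (1 kWh / 3.600×10^6 J) = 0.005631 kWh

0.00563 kWh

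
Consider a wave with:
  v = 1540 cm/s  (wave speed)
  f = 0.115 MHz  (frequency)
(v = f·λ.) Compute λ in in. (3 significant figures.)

Rearranging v = f·λ for λ: λ = v/f.
v = 1540 cm/s = 15.40 m/s; f = 0.115 MHz = 1.150×10^5 Hz.
λ = 1.339×10^-4 m
1.339×10^-4 m × (1 in / 0.02540 m) = 0.005272 in

0.00527 in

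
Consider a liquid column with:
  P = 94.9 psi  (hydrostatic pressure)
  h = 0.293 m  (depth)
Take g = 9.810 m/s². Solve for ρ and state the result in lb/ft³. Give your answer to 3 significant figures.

Solving P = ρ·g·h for ρ: ρ = P/(g·h).
P = 94.9 psi = 6.543×10^5 Pa; h = 0.293 m; g = 9.810 m/s².
ρ = 2.276×10^5 kg/m³
2.276×10^5 kg/m³ × (1 lb/ft³ / 16.02 kg/m³) = 14211 lb/ft³

14200 lb/ft³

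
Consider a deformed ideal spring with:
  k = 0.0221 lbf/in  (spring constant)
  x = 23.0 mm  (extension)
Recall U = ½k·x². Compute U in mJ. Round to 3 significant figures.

Directly: U = ½kx².
k = 0.0221 lbf/in = 3.870 N/m; x = 23.0 mm = 0.02300 m.
U = 0.001024 J  (the unit combination reduces to kg·m²/s² = J)
0.001024 J × (1 mJ / 0.001000 J) = 1.024 mJ

1.02 mJ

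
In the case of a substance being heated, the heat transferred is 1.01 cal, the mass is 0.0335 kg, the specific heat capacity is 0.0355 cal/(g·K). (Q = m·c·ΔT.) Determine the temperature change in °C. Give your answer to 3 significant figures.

Rearranging: ΔT = Q/(m·c).
Q = 1.01 cal = 4.226 J; m = 0.0335 kg; c = 0.0355 cal/(g·K) = 148.5 J/(kg·K).
ΔT = 0.8493 K
Since 1 °C = 1 K, 0.8493 °C.

0.849 °C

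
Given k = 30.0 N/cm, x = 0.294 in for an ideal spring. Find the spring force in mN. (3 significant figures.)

Directly: F = kx.
k = 30.0 N/cm = 3000 N/m; x = 0.294 in = 0.007468 m.
F = 22.40 N
22.40 N × (1 mN / 0.001000 N) = 22403 mN

22400 mN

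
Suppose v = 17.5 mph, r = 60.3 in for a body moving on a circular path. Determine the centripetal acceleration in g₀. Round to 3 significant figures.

4.07 g₀

a is given directly by: a = v²/r.
v = 17.5 mph = 7.823 m/s; r = 60.3 in = 1.532 m.
a = 39.96 m/s²
39.96 m/s² × (1 g₀ / 9.807 m/s²) = 4.075 g₀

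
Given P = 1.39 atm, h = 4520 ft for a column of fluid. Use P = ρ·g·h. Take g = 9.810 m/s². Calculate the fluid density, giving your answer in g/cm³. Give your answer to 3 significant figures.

0.0104 g/cm³

Rearranging: ρ = P/(g·h).
P = 1.39 atm = 1.408×10^5 Pa; h = 4520 ft = 1378 m; g = 9.810 m/s².
ρ = 10.42 kg/m³
10.42 kg/m³ × (1 g/cm³ / 1000 kg/m³) = 0.01042 g/cm³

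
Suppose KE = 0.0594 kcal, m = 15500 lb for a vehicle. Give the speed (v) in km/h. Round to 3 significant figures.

0.957 km/h

Rearranging: v = √(2·KE/m).
KE = 0.0594 kcal = 248.5 J; m = 15500 lb = 7031 kg.
v = 0.2659 m/s
0.2659 m/s × (1 km/h / 0.2778 m/s) = 0.9572 km/h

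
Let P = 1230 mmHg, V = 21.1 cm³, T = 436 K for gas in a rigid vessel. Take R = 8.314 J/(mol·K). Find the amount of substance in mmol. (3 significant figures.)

From the ideal-gas law: n = PV/(RT).
P = 1230 mmHg = 1.640×10^5 Pa; V = 21.1 cm³ = 2.110×10^-5 m³; T = 436 K; R = 8.314 J/(mol·K).
n = 9.545×10^-4 mol
9.545×10^-4 mol × (1 mmol / 0.001000 mol) = 0.9545 mmol

0.955 mmol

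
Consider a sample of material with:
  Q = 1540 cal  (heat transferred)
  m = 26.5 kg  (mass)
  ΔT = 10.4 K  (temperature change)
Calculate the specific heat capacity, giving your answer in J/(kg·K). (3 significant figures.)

Rearranging Q = m·c·ΔT for c: c = Q/(m·ΔT).
Q = 1540 cal = 6443 J; m = 26.5 kg; ΔT = 10.4 K.
c = 23.38 J/(kg·K)

23.4 J/(kg·K)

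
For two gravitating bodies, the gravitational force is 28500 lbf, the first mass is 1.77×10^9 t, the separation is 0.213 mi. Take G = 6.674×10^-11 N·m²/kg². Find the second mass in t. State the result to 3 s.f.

1.26×10^5 t

Rearranging F = G·m₁·m₂/r² for m₂: m₂ = F·r²/(G·m₁).
F = 28500 lbf = 1.268×10^5 N; m₁ = 1.77×10^9 t = 1.770×10^12 kg; r = 0.213 mi = 342.8 m; G = 6.674×10^-11 N·m²/kg².
m₂ = 1.261×10^8 kg
1.261×10^8 kg × (1 t / 1000 kg) = 1.261×10^5 t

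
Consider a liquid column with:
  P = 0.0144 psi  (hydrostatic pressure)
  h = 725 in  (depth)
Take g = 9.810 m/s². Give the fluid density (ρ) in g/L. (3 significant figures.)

Solving P = ρ·g·h for ρ: ρ = P/(g·h).
P = 0.0144 psi = 99.28 Pa; h = 725 in = 18.41 m; g = 9.810 m/s².
ρ = 0.5496 kg/m³
Since 1 g/L = 1 kg/m³, 0.5496 g/L.

0.550 g/L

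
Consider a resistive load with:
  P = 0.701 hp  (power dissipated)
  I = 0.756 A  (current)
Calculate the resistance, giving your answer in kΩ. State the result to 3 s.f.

Rearranging P = I²R for R: R = P/I².
P = 0.701 hp = 522.7 W; I = 0.756 A.
R = 914.6 Ω
914.6 Ω × (1 kΩ / 1000 Ω) = 0.9146 kΩ

0.915 kΩ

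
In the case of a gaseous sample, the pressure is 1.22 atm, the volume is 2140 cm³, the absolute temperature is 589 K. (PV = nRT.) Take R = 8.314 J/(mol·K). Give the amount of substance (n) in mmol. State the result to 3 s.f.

54.0 mmol

From the ideal-gas law: n = PV/(RT).
P = 1.22 atm = 1.236×10^5 Pa; V = 2140 cm³ = 0.002140 m³; T = 589 K; R = 8.314 J/(mol·K).
n = 0.05402 mol
0.05402 mol × (1 mmol / 0.001000 mol) = 54.02 mmol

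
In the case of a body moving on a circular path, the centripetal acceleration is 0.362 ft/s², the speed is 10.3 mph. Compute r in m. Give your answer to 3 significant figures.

192 m

Rearranging a = v²/r for r: r = v²/a.
a = 0.362 ft/s² = 0.1103 m/s²; v = 10.3 mph = 4.605 m/s.
r = 192.2 m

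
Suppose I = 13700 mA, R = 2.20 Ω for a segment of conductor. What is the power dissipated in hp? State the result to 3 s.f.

Directly: P = I²R.
I = 13700 mA = 13.70 A; R = 2.20 Ω.
P = 412.9 W
412.9 W × (1 hp / 745.7 W) = 0.5537 hp

0.554 hp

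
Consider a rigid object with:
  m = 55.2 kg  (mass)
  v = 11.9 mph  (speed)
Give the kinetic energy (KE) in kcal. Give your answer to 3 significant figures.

KE is given directly by: KE = ½mv².
m = 55.2 kg; v = 11.9 mph = 5.320 m/s.
KE = 781.1 J  (the unit combination reduces to kg·m²/s² = J)
781.1 J × (1 kcal / 4184 J) = 0.1867 kcal

0.187 kcal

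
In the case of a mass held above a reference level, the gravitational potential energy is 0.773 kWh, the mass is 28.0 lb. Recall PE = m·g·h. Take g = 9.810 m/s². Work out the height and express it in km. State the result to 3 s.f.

22.3 km

Rearranging PE = m·g·h for h: h = PE/(m·g).
PE = 0.773 kWh = 2.783×10^6 J; m = 28.0 lb = 12.70 kg; g = 9.810 m/s².
h = 22335 m
22335 m × (1 km / 1000 m) = 22.34 km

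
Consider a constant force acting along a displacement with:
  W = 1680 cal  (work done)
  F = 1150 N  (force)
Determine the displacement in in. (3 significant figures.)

Rearranging W = F·d for d: d = W/F.
W = 1680 cal = 7029 J; F = 1150 N.
d = 6.112 m
6.112 m × (1 in / 0.02540 m) = 240.6 in

241 in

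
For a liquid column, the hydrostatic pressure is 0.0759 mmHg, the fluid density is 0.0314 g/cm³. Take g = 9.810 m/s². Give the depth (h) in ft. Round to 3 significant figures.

Rearranging P = ρ·g·h for h: h = P/(ρ·g).
P = 0.0759 mmHg = 10.12 Pa; ρ = 0.0314 g/cm³ = 31.40 kg/m³; g = 9.810 m/s².
h = 0.03285 m
0.03285 m × (1 ft / 0.3048 m) = 0.1078 ft

0.108 ft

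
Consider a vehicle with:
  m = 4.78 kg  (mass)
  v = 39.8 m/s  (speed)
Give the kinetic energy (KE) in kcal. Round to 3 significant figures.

0.905 kcal

KE is given directly by: KE = ½mv².
m = 4.78 kg; v = 39.8 m/s.
KE = 3786 J
3786 J × (1 kcal / 4184 J) = 0.9048 kcal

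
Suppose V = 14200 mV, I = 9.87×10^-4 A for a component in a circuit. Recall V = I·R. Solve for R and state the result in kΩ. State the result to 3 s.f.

14.4 kΩ

From Ohm's law: R = V/I.
V = 14200 mV = 14.20 V; I = 9.87×10^-4 A.
R = 14387 Ω
14387 Ω × (1 kΩ / 1000 Ω) = 14.39 kΩ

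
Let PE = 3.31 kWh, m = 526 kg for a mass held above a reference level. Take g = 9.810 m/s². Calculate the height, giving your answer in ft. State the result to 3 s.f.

Rearranging PE = m·g·h for h: h = PE/(m·g).
PE = 3.31 kWh = 1.192×10^7 J; m = 526 kg; g = 9.810 m/s².
h = 2309 m
2309 m × (1 ft / 0.3048 m) = 7576 ft

7580 ft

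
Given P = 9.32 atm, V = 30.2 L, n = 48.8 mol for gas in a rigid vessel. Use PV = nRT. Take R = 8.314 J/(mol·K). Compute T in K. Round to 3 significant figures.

From the ideal-gas law: T = PV/(nR).
P = 9.32 atm = 9.443×10^5 Pa; V = 30.2 L = 0.03020 m³; n = 48.8 mol; R = 8.314 J/(mol·K).
T = 70.29 K

70.3 K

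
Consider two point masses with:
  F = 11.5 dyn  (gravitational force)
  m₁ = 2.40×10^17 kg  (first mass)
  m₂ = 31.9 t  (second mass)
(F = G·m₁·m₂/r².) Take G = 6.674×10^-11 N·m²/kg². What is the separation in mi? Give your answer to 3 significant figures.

Solving F = G·m₁·m₂/r² for r: r = √(G·m₁m₂/F).
F = 11.5 dyn = 1.150×10^-4 N; m₁ = 2.40×10^17 kg; m₂ = 31.9 t = 31900 kg; G = 6.674×10^-11 N·m²/kg².
r = 6.666×10^7 m
6.666×10^7 m × (1 mi / 1609 m) = 41419 mi

41400 mi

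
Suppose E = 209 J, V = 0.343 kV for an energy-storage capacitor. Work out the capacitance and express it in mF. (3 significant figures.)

Solving E = ½C·V² for C: C = 2E/V².
E = 209 J; V = 0.343 kV = 343.0 V.
C = 0.003553 F
0.003553 F × (1 mF / 0.001000 F) = 3.553 mF

3.55 mF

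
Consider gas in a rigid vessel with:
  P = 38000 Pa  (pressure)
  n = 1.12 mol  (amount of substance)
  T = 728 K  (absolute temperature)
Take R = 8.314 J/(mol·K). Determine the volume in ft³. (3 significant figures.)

Rearranging: V = nRT/P.
P = 38000 Pa; n = 1.12 mol; T = 728 K; R = 8.314 J/(mol·K).
V = 0.1784 m³
0.1784 m³ × (1 ft³ / 0.02832 m³) = 6.300 ft³

6.30 ft³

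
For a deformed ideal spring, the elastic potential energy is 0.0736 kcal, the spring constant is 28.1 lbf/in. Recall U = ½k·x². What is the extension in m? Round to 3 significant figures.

0.354 m

Solving U = ½k·x² for x: x = √(2U/k).
U = 0.0736 kcal = 307.9 J; k = 28.1 lbf/in = 4921 N/m.
x = 0.3538 m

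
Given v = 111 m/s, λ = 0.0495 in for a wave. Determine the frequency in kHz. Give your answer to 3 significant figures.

Rearranging v = f·λ for f: f = v/λ.
v = 111 m/s; λ = 0.0495 in = 0.001257 m.
f = 88284 Hz
88284 Hz × (1 kHz / 1000 Hz) = 88.28 kHz

88.3 kHz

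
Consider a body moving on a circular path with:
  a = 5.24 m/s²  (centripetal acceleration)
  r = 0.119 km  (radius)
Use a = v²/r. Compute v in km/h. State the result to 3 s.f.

89.9 km/h

Solving a = v²/r for v: v = √(a·r).
a = 5.24 m/s²; r = 0.119 km = 119.0 m.
v = 24.97 m/s
24.97 m/s × (1 km/h / 0.2778 m/s) = 89.90 km/h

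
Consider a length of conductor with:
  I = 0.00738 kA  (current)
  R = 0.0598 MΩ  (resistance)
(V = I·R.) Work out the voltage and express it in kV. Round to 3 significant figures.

From Ohm's law: V = IR.
I = 0.00738 kA = 7.380 A; R = 0.0598 MΩ = 59800 Ω.
V = 4.413×10^5 V  (the unit combination reduces to kg·m²/(A·s³) = V)
4.413×10^5 V × (1 kV / 1000 V) = 441.3 kV

441 kV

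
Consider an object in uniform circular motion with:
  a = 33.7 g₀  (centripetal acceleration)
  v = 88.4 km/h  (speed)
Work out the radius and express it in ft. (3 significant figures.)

5.99 ft

Rearranging a = v²/r for r: r = v²/a.
a = 33.7 g₀ = 330.5 m/s²; v = 88.4 km/h = 24.56 m/s.
r = 1.825 m
1.825 m × (1 ft / 0.3048 m) = 5.986 ft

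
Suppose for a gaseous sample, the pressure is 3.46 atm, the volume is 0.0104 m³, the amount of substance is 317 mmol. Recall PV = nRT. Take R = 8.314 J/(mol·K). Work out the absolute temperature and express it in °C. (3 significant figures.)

1110 °C

Solving PV = nRT for T: T = PV/(nR).
P = 3.46 atm = 3.506×10^5 Pa; V = 0.0104 m³; n = 317 mmol = 0.3170 mol; R = 8.314 J/(mol·K).
T = 1383 K
1383 K − 273.15 = 1110 °C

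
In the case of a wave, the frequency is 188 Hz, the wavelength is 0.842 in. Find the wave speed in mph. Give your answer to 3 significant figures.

8.99 mph

v is given directly by: v = fλ.
f = 188 Hz; λ = 0.842 in = 0.02139 m.
v = 4.021 m/s
4.021 m/s × (1 mph / 0.4470 m/s) = 8.994 mph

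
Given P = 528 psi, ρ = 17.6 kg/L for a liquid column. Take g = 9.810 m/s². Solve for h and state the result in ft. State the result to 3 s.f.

69.2 ft

Rearranging P = ρ·g·h for h: h = P/(ρ·g).
P = 528 psi = 3.640×10^6 Pa; ρ = 17.6 kg/L = 17600 kg/m³; g = 9.810 m/s².
h = 21.08 m
21.08 m × (1 ft / 0.3048 m) = 69.18 ft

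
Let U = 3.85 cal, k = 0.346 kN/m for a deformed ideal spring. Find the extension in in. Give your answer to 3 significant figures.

12.0 in

Solving U = ½k·x² for x: x = √(2U/k).
U = 3.85 cal = 16.11 J; k = 0.346 kN/m = 346.0 N/m.
x = 0.3051 m
0.3051 m × (1 in / 0.02540 m) = 12.01 in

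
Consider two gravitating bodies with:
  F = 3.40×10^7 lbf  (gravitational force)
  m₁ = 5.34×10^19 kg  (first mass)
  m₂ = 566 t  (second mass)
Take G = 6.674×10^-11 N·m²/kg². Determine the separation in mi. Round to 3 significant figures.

2.27 mi

Rearranging: r = √(G·m₁m₂/F).
F = 3.40×10^7 lbf = 1.512×10^8 N; m₁ = 5.34×10^19 kg; m₂ = 566 t = 5.660×10^5 kg; G = 6.674×10^-11 N·m²/kg².
r = 3652 m
3652 m × (1 mi / 1609 m) = 2.269 mi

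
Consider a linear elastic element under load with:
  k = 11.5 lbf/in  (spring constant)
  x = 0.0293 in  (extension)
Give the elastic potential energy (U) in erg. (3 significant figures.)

5580 erg

Directly: U = ½kx².
k = 11.5 lbf/in = 2014 N/m; x = 0.0293 in = 7.442×10^-4 m.
U = 5.577×10^-4 J
5.577×10^-4 J × (1 erg / 1.000×10^-7 J) = 5577 erg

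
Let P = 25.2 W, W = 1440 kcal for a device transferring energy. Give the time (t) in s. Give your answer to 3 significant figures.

Rearranging P = W/t for t: t = W/P.
P = 25.2 W; W = 1440 kcal = 6.025×10^6 J.
t = 2.391×10^5 s

2.39×10^5 s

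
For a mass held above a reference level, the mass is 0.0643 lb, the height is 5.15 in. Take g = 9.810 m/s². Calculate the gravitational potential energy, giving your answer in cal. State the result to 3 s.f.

0.00895 cal

Directly: PE = mgh.
m = 0.0643 lb = 0.02917 kg; h = 5.15 in = 0.1308 m; g = 9.810 m/s².
PE = 0.03743 J
0.03743 J × (1 cal / 4.184 J) = 0.008945 cal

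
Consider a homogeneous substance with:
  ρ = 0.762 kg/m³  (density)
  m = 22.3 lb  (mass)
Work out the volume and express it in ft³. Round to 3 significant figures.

Rearranging: V = m/ρ.
ρ = 0.762 kg/m³; m = 22.3 lb = 10.12 kg.
V = 13.27 m³
13.27 m³ × (1 ft³ / 0.02832 m³) = 468.8 ft³

469 ft³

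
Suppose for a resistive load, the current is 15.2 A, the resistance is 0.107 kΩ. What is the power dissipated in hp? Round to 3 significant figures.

P is given directly by: P = I²R.
I = 15.2 A; R = 0.107 kΩ = 107.0 Ω.
P = 24721 W
24721 W × (1 hp / 745.7 W) = 33.15 hp

33.2 hp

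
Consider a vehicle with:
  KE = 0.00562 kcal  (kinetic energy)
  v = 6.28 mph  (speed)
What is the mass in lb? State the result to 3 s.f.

13.2 lb

Solving KE = ½mv² for m: m = 2·KE/v².
KE = 0.00562 kcal = 23.51 J; v = 6.28 mph = 2.807 m/s.
m = 5.967 kg
5.967 kg × (1 lb / 0.4536 kg) = 13.15 lb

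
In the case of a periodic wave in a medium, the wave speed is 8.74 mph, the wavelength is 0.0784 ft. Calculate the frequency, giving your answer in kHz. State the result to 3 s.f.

Rearranging: f = v/λ.
v = 8.74 mph = 3.907 m/s; λ = 0.0784 ft = 0.02390 m.
f = 163.5 Hz
163.5 Hz × (1 kHz / 1000 Hz) = 0.1635 kHz

0.164 kHz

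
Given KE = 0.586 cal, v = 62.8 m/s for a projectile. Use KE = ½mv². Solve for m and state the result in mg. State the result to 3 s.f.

1240 mg

Rearranging KE = ½mv² for m: m = 2·KE/v².
KE = 0.586 cal = 2.452 J; v = 62.8 m/s.
m = 0.001243 kg
0.001243 kg × (1 mg / 1.000×10^-6 kg) = 1243 mg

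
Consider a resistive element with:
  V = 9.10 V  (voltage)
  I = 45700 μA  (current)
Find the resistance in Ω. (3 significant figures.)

199 Ω

Rearranging: R = V/I.
V = 9.10 V; I = 45700 μA = 0.04570 A.
R = 199.1 Ω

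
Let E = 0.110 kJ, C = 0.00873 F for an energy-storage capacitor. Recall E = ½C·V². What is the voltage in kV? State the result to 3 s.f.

0.159 kV

Solving E = ½C·V² for V: V = √(2E/C).
E = 0.110 kJ = 110.0 J; C = 0.00873 F.
V = 158.7 V  (the unit combination reduces to kg·m²/(A·s³) = V)
158.7 V × (1 kV / 1000 V) = 0.1587 kV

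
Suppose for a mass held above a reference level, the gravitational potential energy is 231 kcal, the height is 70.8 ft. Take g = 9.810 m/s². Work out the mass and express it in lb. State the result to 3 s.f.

Rearranging: m = PE/(g·h).
PE = 231 kcal = 9.665×10^5 J; h = 70.8 ft = 21.58 m; g = 9.810 m/s².
m = 4565 kg
4565 kg × (1 lb / 0.4536 kg) = 10065 lb

10100 lb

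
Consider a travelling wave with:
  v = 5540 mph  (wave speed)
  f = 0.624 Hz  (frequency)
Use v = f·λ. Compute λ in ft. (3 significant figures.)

13000 ft

Solving v = f·λ for λ: λ = v/f.
v = 5540 mph = 2477 m/s; f = 0.624 Hz.
λ = 3969 m
3969 m × (1 ft / 0.3048 m) = 13021 ft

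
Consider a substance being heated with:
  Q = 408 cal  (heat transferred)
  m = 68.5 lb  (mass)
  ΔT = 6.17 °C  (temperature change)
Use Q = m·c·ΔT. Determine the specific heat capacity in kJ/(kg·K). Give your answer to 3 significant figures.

Rearranging Q = m·c·ΔT for c: c = Q/(m·ΔT).
Q = 408 cal = 1707 J; m = 68.5 lb = 31.07 kg; ΔT = 6.17 °C = 6.170 K.
c = 8.905 J/(kg·K)
8.905 J/(kg·K) × (1 kJ/(kg·K) / 1000 J/(kg·K)) = 0.008905 kJ/(kg·K)

0.00890 kJ/(kg·K)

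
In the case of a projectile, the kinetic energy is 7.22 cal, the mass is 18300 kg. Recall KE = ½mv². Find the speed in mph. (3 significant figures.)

0.129 mph

Rearranging: v = √(2·KE/m).
KE = 7.22 cal = 30.21 J; m = 18300 kg.
v = 0.05746 m/s
0.05746 m/s × (1 mph / 0.4470 m/s) = 0.1285 mph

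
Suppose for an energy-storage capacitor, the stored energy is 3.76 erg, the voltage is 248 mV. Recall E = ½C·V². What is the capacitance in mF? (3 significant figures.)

0.0122 mF

Rearranging: C = 2E/V².
E = 3.76 erg = 3.760×10^-7 J; V = 248 mV = 0.2480 V.
C = 1.223×10^-5 F
1.223×10^-5 F × (1 mF / 0.001000 F) = 0.01223 mF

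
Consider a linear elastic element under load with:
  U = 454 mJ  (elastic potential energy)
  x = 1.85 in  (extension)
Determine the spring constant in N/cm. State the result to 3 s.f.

4.11 N/cm

Rearranging U = ½k·x² for k: k = 2U/x².
U = 454 mJ = 0.4540 J; x = 1.85 in = 0.04699 m.
k = 411.2 N/m
411.2 N/m × (1 N/cm / 100.0 N/m) = 4.112 N/cm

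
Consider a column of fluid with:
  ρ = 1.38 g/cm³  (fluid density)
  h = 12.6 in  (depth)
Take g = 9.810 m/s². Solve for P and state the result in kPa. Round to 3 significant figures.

4.33 kPa

P is given directly by: P = ρgh.
ρ = 1.38 g/cm³ = 1380 kg/m³; h = 12.6 in = 0.3200 m; g = 9.810 m/s².
P = 4333 Pa
4333 Pa × (1 kPa / 1000 Pa) = 4.333 kPa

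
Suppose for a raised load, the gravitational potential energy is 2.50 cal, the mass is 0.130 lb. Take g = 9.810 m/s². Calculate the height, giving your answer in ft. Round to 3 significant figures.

Solving PE = m·g·h for h: h = PE/(m·g).
PE = 2.50 cal = 10.46 J; m = 0.130 lb = 0.05897 kg; g = 9.810 m/s².
h = 18.08 m
18.08 m × (1 ft / 0.3048 m) = 59.33 ft

59.3 ft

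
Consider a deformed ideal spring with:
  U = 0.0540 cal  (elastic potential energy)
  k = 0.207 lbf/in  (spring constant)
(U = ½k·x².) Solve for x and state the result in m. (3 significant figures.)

Rearranging: x = √(2U/k).
U = 0.0540 cal = 0.2259 J; k = 0.207 lbf/in = 36.25 N/m.
x = 0.1116 m

0.112 m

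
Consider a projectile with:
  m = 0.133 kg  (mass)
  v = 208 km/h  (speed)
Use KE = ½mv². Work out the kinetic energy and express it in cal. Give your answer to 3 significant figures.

53.1 cal

Directly: KE = ½mv².
m = 0.133 kg; v = 208 km/h = 57.78 m/s.
KE = 222.0 J  (the unit combination reduces to kg·m²/s² = J)
222.0 J × (1 cal / 4.184 J) = 53.06 cal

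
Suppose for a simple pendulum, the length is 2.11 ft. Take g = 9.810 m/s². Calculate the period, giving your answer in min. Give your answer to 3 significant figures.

0.0268 min

T is given directly by: T = 2π√(L/g).
L = 2.11 ft = 0.6431 m; g = 9.810 m/s².
T = 1.609 s
1.609 s × (1 min / 60.00 s) = 0.02681 min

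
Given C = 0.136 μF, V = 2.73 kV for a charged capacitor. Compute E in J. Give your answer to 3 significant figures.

E is given directly by: E = ½CV².
C = 0.136 μF = 1.360×10^-7 F; V = 2.73 kV = 2730 V.
E = 0.5068 J  (the unit combination reduces to kg·m²/s² = J)

0.507 J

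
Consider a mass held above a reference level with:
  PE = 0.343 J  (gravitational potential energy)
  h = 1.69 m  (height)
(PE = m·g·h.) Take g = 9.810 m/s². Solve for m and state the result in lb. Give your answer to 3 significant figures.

Rearranging PE = m·g·h for m: m = PE/(g·h).
PE = 0.343 J; h = 1.69 m; g = 9.810 m/s².
m = 0.02069 kg
0.02069 kg × (1 lb / 0.4536 kg) = 0.04561 lb

0.0456 lb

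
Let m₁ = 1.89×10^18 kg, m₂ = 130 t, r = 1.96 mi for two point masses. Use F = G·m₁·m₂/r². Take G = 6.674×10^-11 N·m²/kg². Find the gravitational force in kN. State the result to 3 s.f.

1650 kN

From Newton's law of gravitation: F = Gm₁m₂/r².
m₁ = 1.89×10^18 kg; m₂ = 130 t = 1.300×10^5 kg; r = 1.96 mi = 3154 m; G = 6.674×10^-11 N·m²/kg².
F = 1.648×10^6 N  (the unit combination reduces to kg·m/s² = N)
1.648×10^6 N × (1 kN / 1000 N) = 1648 kN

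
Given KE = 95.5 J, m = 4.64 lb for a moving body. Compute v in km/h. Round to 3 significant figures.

34.3 km/h

Rearranging: v = √(2·KE/m).
KE = 95.5 J; m = 4.64 lb = 2.105 kg.
v = 9.526 m/s
9.526 m/s × (1 km/h / 0.2778 m/s) = 34.29 km/h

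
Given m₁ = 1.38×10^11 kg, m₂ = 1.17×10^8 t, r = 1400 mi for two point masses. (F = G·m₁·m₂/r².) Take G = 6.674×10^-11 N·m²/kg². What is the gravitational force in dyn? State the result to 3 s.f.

21200 dyn

From Newton's law of gravitation: F = Gm₁m₂/r².
m₁ = 1.38×10^11 kg; m₂ = 1.17×10^8 t = 1.170×10^11 kg; r = 1400 mi = 2.253×10^6 m; G = 6.674×10^-11 N·m²/kg².
F = 0.2123 N
0.2123 N × (1 dyn / 1.000×10^-5 N) = 21227 dyn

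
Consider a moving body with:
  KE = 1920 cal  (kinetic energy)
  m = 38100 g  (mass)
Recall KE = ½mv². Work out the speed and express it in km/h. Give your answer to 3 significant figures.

73.9 km/h

Rearranging: v = √(2·KE/m).
KE = 1920 cal = 8033 J; m = 38100 g = 38.10 kg.
v = 20.54 m/s
20.54 m/s × (1 km/h / 0.2778 m/s) = 73.93 km/h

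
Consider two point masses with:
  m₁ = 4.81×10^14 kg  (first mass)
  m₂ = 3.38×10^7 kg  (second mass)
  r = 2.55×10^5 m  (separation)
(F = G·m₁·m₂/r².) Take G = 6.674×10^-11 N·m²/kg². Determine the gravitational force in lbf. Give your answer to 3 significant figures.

Directly: F = Gm₁m₂/r².
m₁ = 4.81×10^14 kg; m₂ = 3.38×10^7 kg; r = 2.55×10^5 m; G = 6.674×10^-11 N·m²/kg².
F = 16.69 N
16.69 N × (1 lbf / 4.448 N) = 3.751 lbf

3.75 lbf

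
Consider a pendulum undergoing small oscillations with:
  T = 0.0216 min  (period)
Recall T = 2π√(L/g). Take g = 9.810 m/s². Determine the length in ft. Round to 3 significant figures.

Rearranging: L = g·(T/2π)².
T = 0.0216 min = 1.296 s; g = 9.810 m/s².
L = 0.4174 m
0.4174 m × (1 ft / 0.3048 m) = 1.369 ft

1.37 ft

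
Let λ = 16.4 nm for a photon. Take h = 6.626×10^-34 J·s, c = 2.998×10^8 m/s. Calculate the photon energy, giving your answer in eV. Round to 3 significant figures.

75.6 eV

E is given directly by: E = hc/λ.
λ = 16.4 nm = 1.640×10^-8 m; h = 6.626×10^-34 J·s; c = 2.998×10^8 m/s.
E = 1.211×10^-17 J  (the unit combination reduces to kg·m²/s² = J)
1.211×10^-17 J × (1 eV / 1.602×10^-19 J) = 75.60 eV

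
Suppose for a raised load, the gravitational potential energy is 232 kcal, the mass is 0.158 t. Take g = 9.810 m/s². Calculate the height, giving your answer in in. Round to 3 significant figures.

Solving PE = m·g·h for h: h = PE/(m·g).
PE = 232 kcal = 9.707×10^5 J; m = 0.158 t = 158.0 kg; g = 9.810 m/s².
h = 626.3 m
626.3 m × (1 in / 0.02540 m) = 24656 in

24700 in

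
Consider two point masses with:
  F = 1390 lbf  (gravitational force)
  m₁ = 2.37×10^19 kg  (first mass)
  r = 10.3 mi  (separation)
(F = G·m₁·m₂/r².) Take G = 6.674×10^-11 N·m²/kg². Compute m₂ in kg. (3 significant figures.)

1070 kg

Rearranging F = G·m₁·m₂/r² for m₂: m₂ = F·r²/(G·m₁).
F = 1390 lbf = 6183 N; m₁ = 2.37×10^19 kg; r = 10.3 mi = 16576 m; G = 6.674×10^-11 N·m²/kg².
m₂ = 1074 kg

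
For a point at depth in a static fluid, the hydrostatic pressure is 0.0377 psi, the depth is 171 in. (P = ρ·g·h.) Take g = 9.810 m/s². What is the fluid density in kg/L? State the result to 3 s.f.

0.00610 kg/L

Rearranging: ρ = P/(g·h).
P = 0.0377 psi = 259.9 Pa; h = 171 in = 4.343 m; g = 9.810 m/s².
ρ = 6.100 kg/m³
6.100 kg/m³ × (1 kg/L / 1000 kg/m³) = 0.006100 kg/L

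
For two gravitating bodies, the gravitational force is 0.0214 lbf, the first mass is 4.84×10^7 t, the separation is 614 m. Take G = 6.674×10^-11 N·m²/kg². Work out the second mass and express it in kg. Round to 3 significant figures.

11100 kg

From Newton's law of gravitation: m₂ = F·r²/(G·m₁).
F = 0.0214 lbf = 0.09519 N; m₁ = 4.84×10^7 t = 4.840×10^10 kg; r = 614 m; G = 6.674×10^-11 N·m²/kg².
m₂ = 11110 kg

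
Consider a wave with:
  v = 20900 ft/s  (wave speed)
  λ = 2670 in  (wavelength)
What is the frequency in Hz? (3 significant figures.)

93.9 Hz

Solving v = f·λ for f: f = v/λ.
v = 20900 ft/s = 6370 m/s; λ = 2670 in = 67.82 m.
f = 93.93 Hz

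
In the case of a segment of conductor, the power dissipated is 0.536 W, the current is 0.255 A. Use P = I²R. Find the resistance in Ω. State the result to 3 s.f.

8.24 Ω

Rearranging: R = P/I².
P = 0.536 W; I = 0.255 A.
R = 8.243 Ω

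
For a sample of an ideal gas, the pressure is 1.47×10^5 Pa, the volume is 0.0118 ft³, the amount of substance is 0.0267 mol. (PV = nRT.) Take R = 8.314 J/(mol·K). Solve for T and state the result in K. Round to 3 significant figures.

From the ideal-gas law: T = PV/(nR).
P = 1.47×10^5 Pa; V = 0.0118 ft³ = 3.341×10^-4 m³; n = 0.0267 mol; R = 8.314 J/(mol·K).
T = 221.3 K

221 K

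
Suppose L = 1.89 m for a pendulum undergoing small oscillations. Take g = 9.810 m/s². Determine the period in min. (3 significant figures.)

Directly: T = 2π√(L/g).
L = 1.89 m; g = 9.810 m/s².
T = 2.758 s
2.758 s × (1 min / 60.00 s) = 0.04596 min

0.0460 min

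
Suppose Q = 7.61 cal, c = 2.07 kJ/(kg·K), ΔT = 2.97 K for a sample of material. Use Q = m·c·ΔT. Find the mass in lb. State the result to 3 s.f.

Solving Q = m·c·ΔT for m: m = Q/(c·ΔT).
Q = 7.61 cal = 31.84 J; c = 2.07 kJ/(kg·K) = 2070 J/(kg·K); ΔT = 2.97 K.
m = 0.005179 kg
0.005179 kg × (1 lb / 0.4536 kg) = 0.01142 lb

0.0114 lb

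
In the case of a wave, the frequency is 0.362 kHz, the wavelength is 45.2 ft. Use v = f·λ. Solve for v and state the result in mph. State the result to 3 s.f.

v is given directly by: v = fλ.
f = 0.362 kHz = 362.0 Hz; λ = 45.2 ft = 13.78 m.
v = 4987 m/s
4987 m/s × (1 mph / 0.4470 m/s) = 11156 mph

11200 mph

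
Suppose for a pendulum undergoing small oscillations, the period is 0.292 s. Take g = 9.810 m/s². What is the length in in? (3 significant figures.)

0.834 in

Solving T = 2π√(L/g) for L: L = g·(T/2π)².
T = 0.292 s; g = 9.810 m/s².
L = 0.02119 m
0.02119 m × (1 in / 0.02540 m) = 0.8341 in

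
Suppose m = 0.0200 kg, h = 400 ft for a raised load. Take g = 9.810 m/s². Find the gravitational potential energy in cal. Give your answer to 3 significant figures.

5.72 cal

Directly: PE = mgh.
m = 0.0200 kg; h = 400 ft = 121.9 m; g = 9.810 m/s².
PE = 23.92 J  (the unit combination reduces to kg·m²/s² = J)
23.92 J × (1 cal / 4.184 J) = 5.717 cal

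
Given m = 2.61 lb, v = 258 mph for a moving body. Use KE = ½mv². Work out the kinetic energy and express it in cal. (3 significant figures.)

KE is given directly by: KE = ½mv².
m = 2.61 lb = 1.184 kg; v = 258 mph = 115.3 m/s.
KE = 7874 J
7874 J × (1 cal / 4.184 J) = 1882 cal

1880 cal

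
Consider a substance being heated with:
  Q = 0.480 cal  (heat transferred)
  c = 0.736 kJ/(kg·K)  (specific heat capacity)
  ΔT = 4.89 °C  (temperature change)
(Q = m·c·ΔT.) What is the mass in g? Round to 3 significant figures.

Rearranging Q = m·c·ΔT for m: m = Q/(c·ΔT).
Q = 0.480 cal = 2.008 J; c = 0.736 kJ/(kg·K) = 736.0 J/(kg·K); ΔT = 4.89 °C = 4.890 K.
m = 5.580×10^-4 kg
5.580×10^-4 kg × (1 g / 0.001000 kg) = 0.5580 g

0.558 g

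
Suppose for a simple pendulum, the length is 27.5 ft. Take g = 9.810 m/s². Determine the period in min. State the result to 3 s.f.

Directly: T = 2π√(L/g).
L = 27.5 ft = 8.382 m; g = 9.810 m/s².
T = 5.808 s
5.808 s × (1 min / 60.00 s) = 0.09680 min

0.0968 min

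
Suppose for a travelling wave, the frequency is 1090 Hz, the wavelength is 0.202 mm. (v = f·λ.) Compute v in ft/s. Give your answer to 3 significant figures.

0.722 ft/s

v is given directly by: v = fλ.
f = 1090 Hz; λ = 0.202 mm = 2.020×10^-4 m.
v = 0.2202 m/s
0.2202 m/s × (1 ft/s / 0.3048 m/s) = 0.7224 ft/s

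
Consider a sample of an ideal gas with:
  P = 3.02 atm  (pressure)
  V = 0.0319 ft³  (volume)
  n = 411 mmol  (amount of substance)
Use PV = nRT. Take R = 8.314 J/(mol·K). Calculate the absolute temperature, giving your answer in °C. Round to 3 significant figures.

-192 °C

Rearranging PV = nRT for T: T = PV/(nR).
P = 3.02 atm = 3.060×10^5 Pa; V = 0.0319 ft³ = 9.033×10^-4 m³; n = 411 mmol = 0.4110 mol; R = 8.314 J/(mol·K).
T = 80.89 K
80.89 K − 273.15 = -192.3 °C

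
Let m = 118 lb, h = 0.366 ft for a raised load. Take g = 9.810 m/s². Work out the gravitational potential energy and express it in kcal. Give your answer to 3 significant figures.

Directly: PE = mgh.
m = 118 lb = 53.52 kg; h = 0.366 ft = 0.1116 m; g = 9.810 m/s².
PE = 58.58 J
58.58 J × (1 kcal / 4184 J) = 0.01400 kcal

0.0140 kcal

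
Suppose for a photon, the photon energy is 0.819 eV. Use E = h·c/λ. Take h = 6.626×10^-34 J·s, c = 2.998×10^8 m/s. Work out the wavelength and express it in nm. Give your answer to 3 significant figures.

1510 nm

Rearranging E = h·c/λ for λ: λ = hc/E.
E = 0.819 eV = 1.312×10^-19 J; h = 6.626×10^-34 J·s; c = 2.998×10^8 m/s.
λ = 1.514×10^-6 m
1.514×10^-6 m × (1 nm / 1.000×10^-9 m) = 1514 nm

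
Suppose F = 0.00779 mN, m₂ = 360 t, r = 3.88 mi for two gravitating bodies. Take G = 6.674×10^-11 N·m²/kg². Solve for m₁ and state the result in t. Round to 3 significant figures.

12600 t

From Newton's law of gravitation: m₁ = F·r²/(G·m₂).
F = 0.00779 mN = 7.790×10^-6 N; m₂ = 360 t = 3.600×10^5 kg; r = 3.88 mi = 6244 m; G = 6.674×10^-11 N·m²/kg².
m₁ = 1.264×10^7 kg
1.264×10^7 kg × (1 t / 1000 kg) = 12642 t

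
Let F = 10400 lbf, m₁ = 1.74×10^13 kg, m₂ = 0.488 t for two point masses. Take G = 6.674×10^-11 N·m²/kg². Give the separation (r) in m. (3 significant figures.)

Rearranging: r = √(G·m₁m₂/F).
F = 10400 lbf = 46262 N; m₁ = 1.74×10^13 kg; m₂ = 0.488 t = 488.0 kg; G = 6.674×10^-11 N·m²/kg².
r = 3.500 m

3.50 m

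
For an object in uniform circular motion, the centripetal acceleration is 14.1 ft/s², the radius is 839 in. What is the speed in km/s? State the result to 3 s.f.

0.00957 km/s

Rearranging: v = √(a·r).
a = 14.1 ft/s² = 4.298 m/s²; r = 839 in = 21.31 m.
v = 9.570 m/s
9.570 m/s × (1 km/s / 1000 m/s) = 0.009570 km/s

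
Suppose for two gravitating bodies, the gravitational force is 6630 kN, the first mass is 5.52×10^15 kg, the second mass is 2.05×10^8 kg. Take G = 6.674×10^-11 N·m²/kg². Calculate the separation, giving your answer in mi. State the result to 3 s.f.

2.10 mi

Solving F = G·m₁·m₂/r² for r: r = √(G·m₁m₂/F).
F = 6630 kN = 6.630×10^6 N; m₁ = 5.52×10^15 kg; m₂ = 2.05×10^8 kg; G = 6.674×10^-11 N·m²/kg².
r = 3375 m
3375 m × (1 mi / 1609 m) = 2.097 mi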